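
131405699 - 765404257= - 633998558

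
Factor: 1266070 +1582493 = 3^2*316507^1 = 2848563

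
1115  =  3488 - 2373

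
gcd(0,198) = 198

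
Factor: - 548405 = - 5^1* 11^1 * 13^2* 59^1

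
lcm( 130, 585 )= 1170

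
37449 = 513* 73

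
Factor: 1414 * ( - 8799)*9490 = -2^2*3^1*5^1*7^2*13^1*73^1*101^1*419^1  =  - 118072549140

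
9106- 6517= 2589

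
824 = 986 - 162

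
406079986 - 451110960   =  -45030974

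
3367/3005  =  1 + 362/3005 = 1.12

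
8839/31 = 285 + 4/31  =  285.13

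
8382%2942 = 2498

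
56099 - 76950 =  - 20851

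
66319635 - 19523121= 46796514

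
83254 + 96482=179736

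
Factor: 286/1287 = 2^1*3^(-2) = 2/9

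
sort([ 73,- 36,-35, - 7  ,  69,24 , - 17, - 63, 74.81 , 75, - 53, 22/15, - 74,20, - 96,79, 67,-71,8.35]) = [ - 96, - 74,- 71, - 63, - 53, - 36, - 35, - 17, - 7,22/15, 8.35, 20,24,  67,69,73,74.81,75,79 ]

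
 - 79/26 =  - 4 + 25/26=   - 3.04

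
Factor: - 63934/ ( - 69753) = 2^1*3^( - 1)*13^1*2459^1*23251^( - 1 ) 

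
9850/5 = 1970 = 1970.00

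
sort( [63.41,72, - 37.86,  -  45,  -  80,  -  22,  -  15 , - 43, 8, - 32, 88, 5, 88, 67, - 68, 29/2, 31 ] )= [  -  80, - 68, -45, - 43,-37.86 ,-32, - 22, -15, 5, 8, 29/2, 31, 63.41,67,72, 88, 88]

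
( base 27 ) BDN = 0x20C9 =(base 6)102505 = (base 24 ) edh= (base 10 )8393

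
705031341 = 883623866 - 178592525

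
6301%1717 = 1150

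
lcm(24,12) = 24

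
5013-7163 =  - 2150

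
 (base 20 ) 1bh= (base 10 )637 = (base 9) 777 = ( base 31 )KH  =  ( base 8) 1175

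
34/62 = 17/31 = 0.55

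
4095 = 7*585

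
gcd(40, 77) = 1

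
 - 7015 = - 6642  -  373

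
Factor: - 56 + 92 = 2^2*3^2= 36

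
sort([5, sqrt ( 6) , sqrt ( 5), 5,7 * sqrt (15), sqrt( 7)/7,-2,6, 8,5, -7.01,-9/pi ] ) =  [  -  7.01, - 9/pi, - 2 , sqrt(7)/7 , sqrt(5 ), sqrt(6), 5 , 5,5,6 , 8,7*sqrt(15)]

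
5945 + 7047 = 12992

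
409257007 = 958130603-548873596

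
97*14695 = 1425415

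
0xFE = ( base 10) 254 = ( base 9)312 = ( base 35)79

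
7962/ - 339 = -2654/113  =  - 23.49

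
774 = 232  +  542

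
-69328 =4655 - 73983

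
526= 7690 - 7164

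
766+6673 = 7439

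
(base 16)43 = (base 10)67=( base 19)3A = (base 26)2f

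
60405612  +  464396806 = 524802418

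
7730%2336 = 722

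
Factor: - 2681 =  - 7^1*383^1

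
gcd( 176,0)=176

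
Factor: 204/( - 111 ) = -68/37 = - 2^2*17^1*37^(-1 ) 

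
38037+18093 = 56130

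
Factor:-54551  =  -7^1*7793^1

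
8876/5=8876/5 = 1775.20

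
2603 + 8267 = 10870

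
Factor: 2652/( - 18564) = - 7^ ( - 1 ) =- 1/7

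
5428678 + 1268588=6697266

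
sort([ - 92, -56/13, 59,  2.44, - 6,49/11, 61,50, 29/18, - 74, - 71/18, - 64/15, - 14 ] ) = [- 92,  -  74, - 14,-6, - 56/13, - 64/15, - 71/18,  29/18, 2.44,  49/11, 50, 59, 61 ] 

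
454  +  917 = 1371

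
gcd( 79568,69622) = 9946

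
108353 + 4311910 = 4420263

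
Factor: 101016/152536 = 3^2*61^1*829^( - 1 ) = 549/829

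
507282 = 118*4299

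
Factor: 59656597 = 7^1*11^1*13^1*61^1*977^1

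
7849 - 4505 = 3344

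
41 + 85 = 126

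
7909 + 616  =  8525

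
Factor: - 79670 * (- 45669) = 3638449230 = 2^1*3^1*5^1*13^1*31^1* 257^1* 1171^1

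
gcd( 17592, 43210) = 2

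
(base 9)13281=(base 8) 21427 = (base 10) 8983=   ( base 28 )BCN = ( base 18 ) 19D1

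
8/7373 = 8/7373 = 0.00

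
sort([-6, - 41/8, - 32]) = [ - 32 , - 6, - 41/8 ]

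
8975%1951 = 1171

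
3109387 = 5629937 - 2520550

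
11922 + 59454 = 71376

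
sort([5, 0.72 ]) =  [0.72, 5 ]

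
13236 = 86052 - 72816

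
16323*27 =440721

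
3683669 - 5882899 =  - 2199230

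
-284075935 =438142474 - 722218409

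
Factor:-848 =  - 2^4*53^1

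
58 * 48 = 2784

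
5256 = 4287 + 969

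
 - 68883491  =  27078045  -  95961536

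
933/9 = 103 + 2/3 = 103.67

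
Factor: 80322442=2^1*71^1 * 565651^1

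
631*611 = 385541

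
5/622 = 5/622 =0.01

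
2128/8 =266 = 266.00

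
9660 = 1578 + 8082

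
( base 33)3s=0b1111111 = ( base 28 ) 4F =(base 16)7f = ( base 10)127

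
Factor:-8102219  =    -  127^1*131^1*487^1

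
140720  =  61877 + 78843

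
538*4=2152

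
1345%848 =497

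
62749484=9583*6548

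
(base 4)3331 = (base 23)B0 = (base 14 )141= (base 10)253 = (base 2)11111101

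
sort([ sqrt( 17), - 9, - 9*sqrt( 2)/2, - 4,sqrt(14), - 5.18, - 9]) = [  -  9, - 9, - 9*sqrt( 2) /2, - 5.18 , - 4,  sqrt(14 ), sqrt(17 )]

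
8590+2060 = 10650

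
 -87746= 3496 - 91242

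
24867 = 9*2763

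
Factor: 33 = 3^1*11^1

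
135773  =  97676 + 38097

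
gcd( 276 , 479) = 1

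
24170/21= 1150+20/21 = 1150.95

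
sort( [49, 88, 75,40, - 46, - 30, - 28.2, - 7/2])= [ - 46, - 30,-28.2, - 7/2,40, 49, 75, 88]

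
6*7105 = 42630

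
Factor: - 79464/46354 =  - 12/7 = - 2^2*3^1*7^( - 1 ) 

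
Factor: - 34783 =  - 7^1*4969^1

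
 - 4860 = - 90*54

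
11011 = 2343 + 8668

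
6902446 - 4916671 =1985775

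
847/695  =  847/695 = 1.22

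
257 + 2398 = 2655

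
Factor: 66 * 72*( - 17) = -2^4*3^3*11^1*17^1 = - 80784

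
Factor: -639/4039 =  - 3^2* 7^( - 1 )*71^1*577^( - 1 )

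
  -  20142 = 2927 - 23069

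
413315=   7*59045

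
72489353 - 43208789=29280564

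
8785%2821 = 322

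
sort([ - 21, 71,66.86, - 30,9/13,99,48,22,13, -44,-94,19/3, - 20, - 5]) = [ - 94, - 44, - 30,-21, - 20, - 5,9/13,19/3,13,22, 48,66.86 , 71,99 ] 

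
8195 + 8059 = 16254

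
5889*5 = 29445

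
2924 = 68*43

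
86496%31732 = 23032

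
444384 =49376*9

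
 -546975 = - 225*2431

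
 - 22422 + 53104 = 30682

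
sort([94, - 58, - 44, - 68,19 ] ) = [ - 68, - 58,  -  44, 19,94] 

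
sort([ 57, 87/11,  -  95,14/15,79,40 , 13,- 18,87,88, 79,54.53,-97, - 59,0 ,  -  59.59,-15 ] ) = [  -  97,-95 ,-59.59, - 59, - 18,- 15,0,14/15,87/11, 13,40,54.53,57, 79, 79,  87,88 ]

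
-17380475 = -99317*175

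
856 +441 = 1297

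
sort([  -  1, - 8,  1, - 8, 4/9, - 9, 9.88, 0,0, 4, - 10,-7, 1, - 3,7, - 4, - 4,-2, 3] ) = [ - 10,  -  9, - 8 ,-8, - 7, - 4, - 4, - 3, - 2, - 1,0, 0,4/9, 1,1, 3, 4, 7, 9.88]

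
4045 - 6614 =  - 2569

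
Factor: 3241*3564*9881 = 114134680044  =  2^2*3^4*7^1*11^1*41^1*241^1*463^1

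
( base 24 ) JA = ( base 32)ei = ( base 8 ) 722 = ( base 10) 466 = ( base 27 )h7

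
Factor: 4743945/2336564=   2^(-2 )*3^2 * 5^1 * 47^1  *2243^1*584141^ ( - 1)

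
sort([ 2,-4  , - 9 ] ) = [ - 9 , - 4,2 ]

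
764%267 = 230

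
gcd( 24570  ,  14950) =130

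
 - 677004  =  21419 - 698423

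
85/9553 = 85/9553 =0.01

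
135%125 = 10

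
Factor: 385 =5^1*7^1* 11^1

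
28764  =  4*7191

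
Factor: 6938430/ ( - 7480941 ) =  - 2312810/2493647 = -2^1 * 5^1* 13^(-1 )*41^1*433^( - 1 )*443^( - 1)*5641^1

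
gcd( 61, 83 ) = 1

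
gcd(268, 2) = 2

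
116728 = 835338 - 718610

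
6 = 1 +5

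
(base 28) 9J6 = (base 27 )ab7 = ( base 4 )1312222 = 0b1110110101010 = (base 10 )7594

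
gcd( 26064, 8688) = 8688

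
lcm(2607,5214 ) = 5214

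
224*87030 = 19494720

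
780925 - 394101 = 386824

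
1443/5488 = 1443/5488 = 0.26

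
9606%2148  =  1014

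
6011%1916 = 263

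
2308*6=13848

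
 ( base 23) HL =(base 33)cg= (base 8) 634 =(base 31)D9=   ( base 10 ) 412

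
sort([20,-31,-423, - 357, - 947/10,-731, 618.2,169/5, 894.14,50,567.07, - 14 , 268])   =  [ - 731,-423 ,- 357, - 947/10, -31,-14, 20 , 169/5,50, 268,567.07,  618.2,894.14]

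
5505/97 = 56 + 73/97=56.75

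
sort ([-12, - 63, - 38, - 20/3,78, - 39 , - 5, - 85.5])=[ - 85.5 , - 63, - 39, - 38, - 12, -20/3,- 5,78]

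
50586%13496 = 10098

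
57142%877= 137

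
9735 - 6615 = 3120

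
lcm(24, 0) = 0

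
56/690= 28/345 = 0.08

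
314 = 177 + 137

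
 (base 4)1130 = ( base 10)92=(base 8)134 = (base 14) 68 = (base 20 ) 4C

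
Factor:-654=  - 2^1*3^1*109^1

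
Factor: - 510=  - 2^1*3^1*5^1*17^1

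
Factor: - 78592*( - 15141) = 1189961472 =2^8 * 3^1*7^2*103^1*307^1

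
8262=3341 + 4921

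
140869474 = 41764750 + 99104724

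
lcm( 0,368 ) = 0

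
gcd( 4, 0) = 4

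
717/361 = 1 + 356/361 = 1.99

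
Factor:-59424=-2^5*3^1*619^1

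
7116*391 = 2782356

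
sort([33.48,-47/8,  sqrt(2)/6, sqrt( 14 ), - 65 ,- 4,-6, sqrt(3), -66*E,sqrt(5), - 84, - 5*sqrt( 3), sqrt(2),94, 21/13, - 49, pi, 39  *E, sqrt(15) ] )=[ - 66*E, -84,-65,-49, - 5*sqrt( 3),-6,-47/8,-4, sqrt(2)/6,  sqrt(2),  21/13,sqrt ( 3), sqrt(5 ),pi,sqrt(14 ), sqrt( 15), 33.48 , 94, 39*E]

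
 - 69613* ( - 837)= 58266081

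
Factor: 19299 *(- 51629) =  - 3^1 * 7^1  *17^1*919^1*3037^1 = - 996388071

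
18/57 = 6/19 = 0.32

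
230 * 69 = 15870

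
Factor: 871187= 233^1*3739^1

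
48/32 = 3/2 = 1.50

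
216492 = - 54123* ( - 4) 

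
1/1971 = 1/1971 = 0.00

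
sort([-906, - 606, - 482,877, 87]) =[ - 906,-606 , -482,87,877 ]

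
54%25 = 4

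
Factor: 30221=47^1*643^1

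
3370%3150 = 220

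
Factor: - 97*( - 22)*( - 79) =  - 168586 = - 2^1*11^1*79^1*97^1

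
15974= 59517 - 43543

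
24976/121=24976/121 = 206.41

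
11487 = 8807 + 2680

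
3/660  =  1/220 = 0.00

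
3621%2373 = 1248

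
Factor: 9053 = 11^1*823^1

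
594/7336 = 297/3668 = 0.08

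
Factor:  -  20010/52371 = - 290/759 = - 2^1*3^( - 1)*5^1*11^(-1)*23^( - 1)*29^1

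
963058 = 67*14374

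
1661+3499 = 5160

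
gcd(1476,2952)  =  1476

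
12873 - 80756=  - 67883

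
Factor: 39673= 97^1 * 409^1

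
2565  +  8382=10947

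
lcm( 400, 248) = 12400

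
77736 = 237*328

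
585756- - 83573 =669329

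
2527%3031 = 2527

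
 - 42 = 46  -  88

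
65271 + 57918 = 123189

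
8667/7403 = 1 + 1264/7403  =  1.17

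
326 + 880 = 1206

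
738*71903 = 53064414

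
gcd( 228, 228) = 228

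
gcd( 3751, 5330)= 1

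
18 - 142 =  - 124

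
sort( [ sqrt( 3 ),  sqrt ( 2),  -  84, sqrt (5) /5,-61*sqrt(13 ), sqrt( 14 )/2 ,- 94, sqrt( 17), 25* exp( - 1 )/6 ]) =[-61 * sqrt( 13),-94,-84, sqrt( 5 )/5, sqrt( 2 ),  25*exp( - 1 )/6,sqrt( 3 ),sqrt( 14)/2,sqrt( 17 )] 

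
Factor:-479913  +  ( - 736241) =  - 1216154 = - 2^1*151^1 * 4027^1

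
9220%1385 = 910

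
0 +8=8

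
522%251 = 20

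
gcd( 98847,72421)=1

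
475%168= 139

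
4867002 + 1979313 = 6846315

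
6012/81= 74+2/9 = 74.22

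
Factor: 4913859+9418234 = 14332093 = 3559^1*4027^1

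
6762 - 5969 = 793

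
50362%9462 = 3052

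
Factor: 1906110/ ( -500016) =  -2^ ( - 3 ) *3^1*5^1*11^ ( -1)*947^( -1 )*21179^1 = -  317685/83336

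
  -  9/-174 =3/58   =  0.05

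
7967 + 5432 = 13399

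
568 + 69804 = 70372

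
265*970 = 257050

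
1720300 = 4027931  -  2307631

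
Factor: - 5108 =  - 2^2*1277^1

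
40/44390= 4/4439 = 0.00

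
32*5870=187840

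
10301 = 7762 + 2539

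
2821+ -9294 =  -6473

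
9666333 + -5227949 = 4438384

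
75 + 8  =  83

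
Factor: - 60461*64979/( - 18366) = 3928695319/18366 = 2^(- 1)*3^( - 1) * 103^1*181^1*359^1*587^1*3061^ ( - 1 ) 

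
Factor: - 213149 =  - 213149^1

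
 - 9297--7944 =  - 1353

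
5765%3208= 2557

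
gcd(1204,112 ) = 28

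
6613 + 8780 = 15393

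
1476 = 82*18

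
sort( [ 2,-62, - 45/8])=[ - 62,-45/8,2 ] 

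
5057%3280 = 1777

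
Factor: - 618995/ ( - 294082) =2^( - 1 )*5^1*13^1*19^(-1 )*71^( - 1)*89^1*107^1*109^( - 1) 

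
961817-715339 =246478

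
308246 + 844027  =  1152273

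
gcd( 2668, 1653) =29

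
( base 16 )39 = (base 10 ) 57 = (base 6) 133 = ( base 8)71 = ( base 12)49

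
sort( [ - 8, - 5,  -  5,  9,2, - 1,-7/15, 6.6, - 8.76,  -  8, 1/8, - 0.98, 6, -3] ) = [ - 8.76,  -  8 , - 8, - 5, - 5, - 3, - 1, - 0.98, - 7/15, 1/8, 2,6, 6.6, 9] 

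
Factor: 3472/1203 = 2^4*3^ ( - 1)*7^1*31^1*401^( - 1 )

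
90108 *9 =810972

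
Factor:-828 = -2^2*3^2*23^1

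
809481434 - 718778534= 90702900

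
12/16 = 3/4 =0.75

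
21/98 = 3/14=0.21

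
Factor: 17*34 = 578=2^1* 17^2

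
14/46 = 7/23 = 0.30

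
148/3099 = 148/3099 = 0.05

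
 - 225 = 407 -632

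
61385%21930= 17525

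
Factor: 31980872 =2^3*7^1*11^1*193^1*269^1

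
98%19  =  3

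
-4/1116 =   -  1 + 278/279 = - 0.00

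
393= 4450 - 4057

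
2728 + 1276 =4004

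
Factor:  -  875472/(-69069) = 976/77 = 2^4*7^( - 1)*11^( - 1 )*61^1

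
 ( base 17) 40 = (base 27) 2e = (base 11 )62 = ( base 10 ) 68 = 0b1000100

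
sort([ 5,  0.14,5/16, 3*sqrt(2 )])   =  [0.14,5/16,3 * sqrt (2),5]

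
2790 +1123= 3913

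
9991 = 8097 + 1894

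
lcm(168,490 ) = 5880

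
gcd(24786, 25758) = 486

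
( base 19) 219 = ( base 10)750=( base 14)3b8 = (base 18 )25c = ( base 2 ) 1011101110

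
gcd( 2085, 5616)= 3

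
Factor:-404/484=  -  101/121 = - 11^(  -  2 )*101^1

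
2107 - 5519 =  - 3412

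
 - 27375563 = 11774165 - 39149728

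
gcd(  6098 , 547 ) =1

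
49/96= 49/96 = 0.51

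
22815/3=7605 = 7605.00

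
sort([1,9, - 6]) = [ - 6,1,9 ]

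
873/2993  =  873/2993  =  0.29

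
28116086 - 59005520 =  - 30889434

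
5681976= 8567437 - 2885461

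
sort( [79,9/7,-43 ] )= [ - 43,9/7, 79]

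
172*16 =2752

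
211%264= 211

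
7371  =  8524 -1153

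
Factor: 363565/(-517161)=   -  3^(  -  1 )*5^1 *89^1*211^( - 1) = -445/633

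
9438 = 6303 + 3135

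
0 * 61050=0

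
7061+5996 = 13057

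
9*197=1773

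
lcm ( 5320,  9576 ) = 47880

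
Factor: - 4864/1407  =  -2^8*3^( - 1) * 7^( - 1)*19^1* 67^ ( - 1 ) 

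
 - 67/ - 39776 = 67/39776 = 0.00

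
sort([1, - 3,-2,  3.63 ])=[ - 3,-2,1,3.63 ]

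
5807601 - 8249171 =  - 2441570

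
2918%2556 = 362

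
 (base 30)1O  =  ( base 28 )1q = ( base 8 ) 66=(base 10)54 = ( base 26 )22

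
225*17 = 3825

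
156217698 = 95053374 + 61164324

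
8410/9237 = 8410/9237 = 0.91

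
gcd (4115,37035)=4115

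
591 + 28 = 619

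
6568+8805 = 15373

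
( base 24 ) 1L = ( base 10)45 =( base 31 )1e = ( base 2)101101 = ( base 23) 1m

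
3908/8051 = 3908/8051 = 0.49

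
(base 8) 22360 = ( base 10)9456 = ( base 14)3636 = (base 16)24F0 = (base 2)10010011110000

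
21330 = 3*7110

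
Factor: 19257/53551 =3^1*7^2*131^1*53551^(-1 )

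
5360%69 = 47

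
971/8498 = 971/8498  =  0.11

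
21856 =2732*8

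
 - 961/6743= -961/6743 = - 0.14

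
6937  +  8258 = 15195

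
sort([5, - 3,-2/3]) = [ - 3, - 2/3, 5]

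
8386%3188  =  2010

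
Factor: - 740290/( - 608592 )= 905/744 = 2^( - 3)*3^( - 1)*5^1*31^( - 1 )*181^1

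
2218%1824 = 394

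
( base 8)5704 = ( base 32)2U4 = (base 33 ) 2P9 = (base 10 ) 3012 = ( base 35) 2g2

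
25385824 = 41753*608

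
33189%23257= 9932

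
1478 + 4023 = 5501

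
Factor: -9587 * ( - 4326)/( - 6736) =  - 2^(-3)*3^1*7^1 * 103^1*421^( - 1)*9587^1 = - 20736681/3368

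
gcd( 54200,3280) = 40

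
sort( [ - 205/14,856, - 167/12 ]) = [- 205/14,-167/12,856]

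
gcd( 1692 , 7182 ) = 18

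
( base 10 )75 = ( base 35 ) 25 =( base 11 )69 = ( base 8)113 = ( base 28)2J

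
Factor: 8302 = 2^1*7^1*593^1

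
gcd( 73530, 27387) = 9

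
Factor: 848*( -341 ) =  - 2^4*11^1*31^1*53^1 =- 289168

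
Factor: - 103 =-103^1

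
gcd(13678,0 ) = 13678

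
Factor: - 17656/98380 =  - 2^1*5^( - 1 )*2207^1*4919^( - 1) = -4414/24595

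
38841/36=12947/12 = 1078.92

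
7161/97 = 7161/97 = 73.82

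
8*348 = 2784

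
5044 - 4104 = 940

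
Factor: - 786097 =- 13^1*17^1*3557^1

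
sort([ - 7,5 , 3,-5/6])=[ - 7, - 5/6,3 , 5]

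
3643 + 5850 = 9493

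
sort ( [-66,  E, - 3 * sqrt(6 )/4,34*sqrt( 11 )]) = [ - 66, - 3*sqrt (6) /4,E,34*sqrt ( 11 )]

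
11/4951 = 11/4951 = 0.00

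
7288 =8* 911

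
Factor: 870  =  2^1*3^1  *  5^1 * 29^1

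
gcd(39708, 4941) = 9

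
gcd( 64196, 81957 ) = 1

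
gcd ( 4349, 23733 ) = 1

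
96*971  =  93216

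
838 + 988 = 1826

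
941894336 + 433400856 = 1375295192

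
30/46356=5/7726 = 0.00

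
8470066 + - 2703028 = 5767038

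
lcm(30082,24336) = 2165904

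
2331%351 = 225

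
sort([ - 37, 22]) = [-37,  22] 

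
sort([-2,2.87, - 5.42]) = [-5.42 ,-2,2.87]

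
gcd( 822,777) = 3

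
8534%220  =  174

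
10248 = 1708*6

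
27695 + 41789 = 69484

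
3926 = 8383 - 4457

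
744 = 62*12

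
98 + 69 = 167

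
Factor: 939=3^1 *313^1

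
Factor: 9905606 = 2^1*211^1*23473^1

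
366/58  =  183/29=   6.31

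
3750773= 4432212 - 681439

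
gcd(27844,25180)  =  4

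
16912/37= 16912/37 = 457.08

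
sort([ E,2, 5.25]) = [ 2,E, 5.25] 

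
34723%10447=3382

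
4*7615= 30460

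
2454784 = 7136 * 344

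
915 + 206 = 1121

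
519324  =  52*9987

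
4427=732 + 3695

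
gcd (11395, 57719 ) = 1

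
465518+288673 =754191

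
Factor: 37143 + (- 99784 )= -62641 = -  37^1*1693^1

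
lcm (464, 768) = 22272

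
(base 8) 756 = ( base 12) 352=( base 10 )494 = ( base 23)lb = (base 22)10A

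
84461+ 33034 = 117495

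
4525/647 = 6 + 643/647= 6.99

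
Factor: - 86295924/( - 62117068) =1659537/1194559 = 3^2*11^1 * 79^( - 1)*15121^( - 1) * 16763^1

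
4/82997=4/82997=0.00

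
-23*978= -22494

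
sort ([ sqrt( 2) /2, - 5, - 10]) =[ - 10, - 5,sqrt (2 )/2 ]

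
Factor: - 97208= - 2^3*29^1*419^1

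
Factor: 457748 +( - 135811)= 321937 = 7^1 * 11^1*37^1 * 113^1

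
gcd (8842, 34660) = 2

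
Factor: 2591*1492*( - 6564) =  - 2^4*3^1*373^1*547^1*2591^1 = - 25374927408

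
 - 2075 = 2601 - 4676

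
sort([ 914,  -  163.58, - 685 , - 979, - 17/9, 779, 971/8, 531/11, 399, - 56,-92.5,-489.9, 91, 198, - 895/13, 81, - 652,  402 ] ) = [ - 979, - 685, - 652, - 489.9, - 163.58, - 92.5, - 895/13,  -  56,-17/9, 531/11,81, 91, 971/8, 198,399, 402,779,914]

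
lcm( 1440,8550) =136800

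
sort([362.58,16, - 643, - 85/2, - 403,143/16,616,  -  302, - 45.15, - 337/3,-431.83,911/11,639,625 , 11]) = [ -643, -431.83, - 403, - 302, - 337/3, -45.15, - 85/2, 143/16,11, 16, 911/11, 362.58,616,625,639] 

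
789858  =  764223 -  - 25635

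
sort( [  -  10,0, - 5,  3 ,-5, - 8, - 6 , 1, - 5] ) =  [ - 10,  -  8, - 6, - 5, - 5, - 5,0,1,3 ]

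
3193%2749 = 444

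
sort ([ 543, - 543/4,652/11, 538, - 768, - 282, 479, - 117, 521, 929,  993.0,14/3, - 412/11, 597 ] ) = [ - 768, - 282, - 543/4, - 117, - 412/11, 14/3,652/11,479,521, 538, 543,597, 929, 993.0 ] 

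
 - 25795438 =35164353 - 60959791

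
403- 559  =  - 156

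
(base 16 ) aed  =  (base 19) 7E4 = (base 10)2797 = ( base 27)3mg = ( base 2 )101011101101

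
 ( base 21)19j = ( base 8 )1211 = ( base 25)10O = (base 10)649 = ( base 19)1f3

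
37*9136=338032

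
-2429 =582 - 3011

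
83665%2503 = 1066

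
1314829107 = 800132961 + 514696146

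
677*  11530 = 7805810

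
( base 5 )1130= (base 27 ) 63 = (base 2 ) 10100101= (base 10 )165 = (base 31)5A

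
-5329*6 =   -  31974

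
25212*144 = 3630528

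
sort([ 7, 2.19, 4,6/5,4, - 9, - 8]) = [ - 9, - 8,6/5 , 2.19,4, 4, 7]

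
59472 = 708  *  84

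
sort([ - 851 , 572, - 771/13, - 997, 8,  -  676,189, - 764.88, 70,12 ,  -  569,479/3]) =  [ - 997, - 851, - 764.88, - 676,  -  569, - 771/13, 8, 12  ,  70, 479/3, 189, 572]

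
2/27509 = 2/27509 = 0.00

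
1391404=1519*916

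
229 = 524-295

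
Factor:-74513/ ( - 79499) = 7^( -1)*41^(-1) * 269^1 = 269/287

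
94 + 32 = 126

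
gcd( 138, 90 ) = 6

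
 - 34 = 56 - 90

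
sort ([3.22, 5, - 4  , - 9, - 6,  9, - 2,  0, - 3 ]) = [-9,  -  6,  -  4, - 3, - 2 , 0,3.22 , 5,9]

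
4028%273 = 206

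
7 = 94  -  87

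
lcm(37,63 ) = 2331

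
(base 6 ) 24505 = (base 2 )111000111001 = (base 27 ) 4QN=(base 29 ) 49g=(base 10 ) 3641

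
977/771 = 977/771 = 1.27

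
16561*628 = 10400308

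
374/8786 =187/4393 = 0.04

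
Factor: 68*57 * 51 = 2^2 * 3^2 * 17^2*19^1 = 197676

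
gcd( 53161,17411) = 1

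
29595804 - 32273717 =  - 2677913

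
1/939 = 1/939 = 0.00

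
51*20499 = 1045449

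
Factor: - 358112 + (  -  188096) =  - 2^5*13^2*101^1  =  -546208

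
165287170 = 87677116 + 77610054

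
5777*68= 392836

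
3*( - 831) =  - 2493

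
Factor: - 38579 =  - 173^1*  223^1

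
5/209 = 5/209 = 0.02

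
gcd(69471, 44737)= 83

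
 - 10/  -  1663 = 10/1663= 0.01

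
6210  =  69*90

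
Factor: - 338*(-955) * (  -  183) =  - 59070570 = - 2^1*3^1 * 5^1 * 13^2*61^1*191^1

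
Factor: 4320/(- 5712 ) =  - 2^1 *3^2*5^1*7^( - 1 )*17^(  -  1 ) = - 90/119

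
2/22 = 1/11 = 0.09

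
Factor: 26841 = 3^1*23^1 * 389^1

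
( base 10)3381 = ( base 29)40h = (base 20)891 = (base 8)6465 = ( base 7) 12600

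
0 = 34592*0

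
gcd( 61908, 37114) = 154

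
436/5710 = 218/2855= 0.08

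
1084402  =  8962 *121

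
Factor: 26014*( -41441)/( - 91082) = 29^1*1429^1*13007^1*45541^( - 1) = 539023087/45541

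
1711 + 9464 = 11175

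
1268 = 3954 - 2686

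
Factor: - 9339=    - 3^1*11^1 *283^1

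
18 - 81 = - 63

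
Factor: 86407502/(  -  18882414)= - 3^(- 2 ) * 1049023^ ( - 1)*43203751^1 = - 43203751/9441207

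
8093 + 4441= 12534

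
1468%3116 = 1468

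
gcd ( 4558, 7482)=86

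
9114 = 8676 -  - 438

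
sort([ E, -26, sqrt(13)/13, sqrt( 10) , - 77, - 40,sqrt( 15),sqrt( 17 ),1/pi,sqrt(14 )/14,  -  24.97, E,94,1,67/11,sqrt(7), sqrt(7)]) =[ - 77 ,-40, -26, -24.97, sqrt(14 )/14,  sqrt(13)/13,1/pi, 1,  sqrt( 7 ), sqrt( 7 ) , E, E, sqrt ( 10),sqrt( 15), sqrt( 17),67/11, 94]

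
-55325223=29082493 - 84407716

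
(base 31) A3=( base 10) 313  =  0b100111001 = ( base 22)e5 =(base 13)1b1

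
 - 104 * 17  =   - 1768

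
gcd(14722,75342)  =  866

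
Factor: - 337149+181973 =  - 155176  =  - 2^3 * 7^1 * 17^1 * 163^1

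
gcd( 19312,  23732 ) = 68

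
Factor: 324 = 2^2*3^4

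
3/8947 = 3/8947= 0.00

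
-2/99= - 1 + 97/99 = - 0.02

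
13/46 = 13/46 = 0.28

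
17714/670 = 8857/335 = 26.44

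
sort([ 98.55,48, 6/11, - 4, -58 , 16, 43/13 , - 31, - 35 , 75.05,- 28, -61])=[  -  61,-58, - 35, - 31, - 28, - 4, 6/11, 43/13,16 , 48,75.05,98.55 ] 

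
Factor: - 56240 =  - 2^4*5^1*19^1*37^1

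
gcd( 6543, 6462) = 9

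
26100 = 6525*4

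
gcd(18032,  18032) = 18032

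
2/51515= 2/51515= 0.00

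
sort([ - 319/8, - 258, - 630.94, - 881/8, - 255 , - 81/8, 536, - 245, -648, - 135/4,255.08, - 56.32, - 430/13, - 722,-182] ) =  [ - 722, - 648 , - 630.94, - 258, - 255, - 245, - 182, - 881/8, - 56.32, - 319/8, - 135/4 , - 430/13 , - 81/8, 255.08, 536 ]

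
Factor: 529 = 23^2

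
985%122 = 9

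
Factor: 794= 2^1*397^1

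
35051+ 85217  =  120268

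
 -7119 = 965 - 8084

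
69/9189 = 23/3063 = 0.01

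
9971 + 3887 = 13858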